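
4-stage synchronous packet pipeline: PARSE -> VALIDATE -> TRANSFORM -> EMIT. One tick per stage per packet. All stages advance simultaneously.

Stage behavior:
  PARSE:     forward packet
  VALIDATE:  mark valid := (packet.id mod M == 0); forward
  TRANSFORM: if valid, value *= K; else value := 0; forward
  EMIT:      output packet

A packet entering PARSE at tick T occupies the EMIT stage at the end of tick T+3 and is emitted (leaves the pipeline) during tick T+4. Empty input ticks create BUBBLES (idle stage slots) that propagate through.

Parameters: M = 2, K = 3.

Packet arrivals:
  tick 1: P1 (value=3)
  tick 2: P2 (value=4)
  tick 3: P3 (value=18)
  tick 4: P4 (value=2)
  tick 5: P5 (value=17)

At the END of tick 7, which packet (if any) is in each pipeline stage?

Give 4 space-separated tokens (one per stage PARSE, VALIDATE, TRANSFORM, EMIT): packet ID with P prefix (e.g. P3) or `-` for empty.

Answer: - - P5 P4

Derivation:
Tick 1: [PARSE:P1(v=3,ok=F), VALIDATE:-, TRANSFORM:-, EMIT:-] out:-; in:P1
Tick 2: [PARSE:P2(v=4,ok=F), VALIDATE:P1(v=3,ok=F), TRANSFORM:-, EMIT:-] out:-; in:P2
Tick 3: [PARSE:P3(v=18,ok=F), VALIDATE:P2(v=4,ok=T), TRANSFORM:P1(v=0,ok=F), EMIT:-] out:-; in:P3
Tick 4: [PARSE:P4(v=2,ok=F), VALIDATE:P3(v=18,ok=F), TRANSFORM:P2(v=12,ok=T), EMIT:P1(v=0,ok=F)] out:-; in:P4
Tick 5: [PARSE:P5(v=17,ok=F), VALIDATE:P4(v=2,ok=T), TRANSFORM:P3(v=0,ok=F), EMIT:P2(v=12,ok=T)] out:P1(v=0); in:P5
Tick 6: [PARSE:-, VALIDATE:P5(v=17,ok=F), TRANSFORM:P4(v=6,ok=T), EMIT:P3(v=0,ok=F)] out:P2(v=12); in:-
Tick 7: [PARSE:-, VALIDATE:-, TRANSFORM:P5(v=0,ok=F), EMIT:P4(v=6,ok=T)] out:P3(v=0); in:-
At end of tick 7: ['-', '-', 'P5', 'P4']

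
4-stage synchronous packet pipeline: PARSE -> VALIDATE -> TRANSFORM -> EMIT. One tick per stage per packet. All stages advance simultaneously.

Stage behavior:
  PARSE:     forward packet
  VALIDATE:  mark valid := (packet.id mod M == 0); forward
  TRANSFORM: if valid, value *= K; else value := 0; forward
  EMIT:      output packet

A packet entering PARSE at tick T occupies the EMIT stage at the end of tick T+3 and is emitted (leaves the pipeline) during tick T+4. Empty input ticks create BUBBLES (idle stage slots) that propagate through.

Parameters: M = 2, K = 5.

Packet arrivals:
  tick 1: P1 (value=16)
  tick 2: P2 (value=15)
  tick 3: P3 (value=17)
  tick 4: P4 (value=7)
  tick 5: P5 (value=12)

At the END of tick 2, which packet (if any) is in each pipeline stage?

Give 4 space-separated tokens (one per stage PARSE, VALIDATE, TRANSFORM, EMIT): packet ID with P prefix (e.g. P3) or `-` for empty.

Answer: P2 P1 - -

Derivation:
Tick 1: [PARSE:P1(v=16,ok=F), VALIDATE:-, TRANSFORM:-, EMIT:-] out:-; in:P1
Tick 2: [PARSE:P2(v=15,ok=F), VALIDATE:P1(v=16,ok=F), TRANSFORM:-, EMIT:-] out:-; in:P2
At end of tick 2: ['P2', 'P1', '-', '-']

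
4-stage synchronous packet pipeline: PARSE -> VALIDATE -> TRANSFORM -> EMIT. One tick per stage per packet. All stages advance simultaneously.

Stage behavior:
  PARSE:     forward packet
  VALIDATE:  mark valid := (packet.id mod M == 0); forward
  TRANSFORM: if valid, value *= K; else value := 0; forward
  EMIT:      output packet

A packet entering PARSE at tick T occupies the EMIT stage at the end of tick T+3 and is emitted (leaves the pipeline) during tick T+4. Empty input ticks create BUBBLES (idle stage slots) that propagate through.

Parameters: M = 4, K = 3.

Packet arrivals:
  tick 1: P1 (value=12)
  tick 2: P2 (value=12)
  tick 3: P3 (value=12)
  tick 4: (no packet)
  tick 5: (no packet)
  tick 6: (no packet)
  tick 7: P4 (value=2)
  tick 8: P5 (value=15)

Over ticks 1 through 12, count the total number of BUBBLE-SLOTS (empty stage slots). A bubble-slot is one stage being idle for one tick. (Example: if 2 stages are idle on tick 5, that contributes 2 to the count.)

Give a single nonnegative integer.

Answer: 28

Derivation:
Tick 1: [PARSE:P1(v=12,ok=F), VALIDATE:-, TRANSFORM:-, EMIT:-] out:-; bubbles=3
Tick 2: [PARSE:P2(v=12,ok=F), VALIDATE:P1(v=12,ok=F), TRANSFORM:-, EMIT:-] out:-; bubbles=2
Tick 3: [PARSE:P3(v=12,ok=F), VALIDATE:P2(v=12,ok=F), TRANSFORM:P1(v=0,ok=F), EMIT:-] out:-; bubbles=1
Tick 4: [PARSE:-, VALIDATE:P3(v=12,ok=F), TRANSFORM:P2(v=0,ok=F), EMIT:P1(v=0,ok=F)] out:-; bubbles=1
Tick 5: [PARSE:-, VALIDATE:-, TRANSFORM:P3(v=0,ok=F), EMIT:P2(v=0,ok=F)] out:P1(v=0); bubbles=2
Tick 6: [PARSE:-, VALIDATE:-, TRANSFORM:-, EMIT:P3(v=0,ok=F)] out:P2(v=0); bubbles=3
Tick 7: [PARSE:P4(v=2,ok=F), VALIDATE:-, TRANSFORM:-, EMIT:-] out:P3(v=0); bubbles=3
Tick 8: [PARSE:P5(v=15,ok=F), VALIDATE:P4(v=2,ok=T), TRANSFORM:-, EMIT:-] out:-; bubbles=2
Tick 9: [PARSE:-, VALIDATE:P5(v=15,ok=F), TRANSFORM:P4(v=6,ok=T), EMIT:-] out:-; bubbles=2
Tick 10: [PARSE:-, VALIDATE:-, TRANSFORM:P5(v=0,ok=F), EMIT:P4(v=6,ok=T)] out:-; bubbles=2
Tick 11: [PARSE:-, VALIDATE:-, TRANSFORM:-, EMIT:P5(v=0,ok=F)] out:P4(v=6); bubbles=3
Tick 12: [PARSE:-, VALIDATE:-, TRANSFORM:-, EMIT:-] out:P5(v=0); bubbles=4
Total bubble-slots: 28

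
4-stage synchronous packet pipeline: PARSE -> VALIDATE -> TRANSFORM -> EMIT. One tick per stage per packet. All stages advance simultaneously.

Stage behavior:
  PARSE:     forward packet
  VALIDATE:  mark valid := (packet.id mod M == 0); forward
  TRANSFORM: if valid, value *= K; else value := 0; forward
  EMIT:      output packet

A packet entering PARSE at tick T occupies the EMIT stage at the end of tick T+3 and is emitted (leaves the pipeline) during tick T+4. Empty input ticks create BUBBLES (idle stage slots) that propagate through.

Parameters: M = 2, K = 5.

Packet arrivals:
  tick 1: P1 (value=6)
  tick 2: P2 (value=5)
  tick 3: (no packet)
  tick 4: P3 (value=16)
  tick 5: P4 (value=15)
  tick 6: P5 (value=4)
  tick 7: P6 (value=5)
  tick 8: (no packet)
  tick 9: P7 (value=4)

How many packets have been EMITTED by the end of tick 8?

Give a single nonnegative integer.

Answer: 3

Derivation:
Tick 1: [PARSE:P1(v=6,ok=F), VALIDATE:-, TRANSFORM:-, EMIT:-] out:-; in:P1
Tick 2: [PARSE:P2(v=5,ok=F), VALIDATE:P1(v=6,ok=F), TRANSFORM:-, EMIT:-] out:-; in:P2
Tick 3: [PARSE:-, VALIDATE:P2(v=5,ok=T), TRANSFORM:P1(v=0,ok=F), EMIT:-] out:-; in:-
Tick 4: [PARSE:P3(v=16,ok=F), VALIDATE:-, TRANSFORM:P2(v=25,ok=T), EMIT:P1(v=0,ok=F)] out:-; in:P3
Tick 5: [PARSE:P4(v=15,ok=F), VALIDATE:P3(v=16,ok=F), TRANSFORM:-, EMIT:P2(v=25,ok=T)] out:P1(v=0); in:P4
Tick 6: [PARSE:P5(v=4,ok=F), VALIDATE:P4(v=15,ok=T), TRANSFORM:P3(v=0,ok=F), EMIT:-] out:P2(v=25); in:P5
Tick 7: [PARSE:P6(v=5,ok=F), VALIDATE:P5(v=4,ok=F), TRANSFORM:P4(v=75,ok=T), EMIT:P3(v=0,ok=F)] out:-; in:P6
Tick 8: [PARSE:-, VALIDATE:P6(v=5,ok=T), TRANSFORM:P5(v=0,ok=F), EMIT:P4(v=75,ok=T)] out:P3(v=0); in:-
Emitted by tick 8: ['P1', 'P2', 'P3']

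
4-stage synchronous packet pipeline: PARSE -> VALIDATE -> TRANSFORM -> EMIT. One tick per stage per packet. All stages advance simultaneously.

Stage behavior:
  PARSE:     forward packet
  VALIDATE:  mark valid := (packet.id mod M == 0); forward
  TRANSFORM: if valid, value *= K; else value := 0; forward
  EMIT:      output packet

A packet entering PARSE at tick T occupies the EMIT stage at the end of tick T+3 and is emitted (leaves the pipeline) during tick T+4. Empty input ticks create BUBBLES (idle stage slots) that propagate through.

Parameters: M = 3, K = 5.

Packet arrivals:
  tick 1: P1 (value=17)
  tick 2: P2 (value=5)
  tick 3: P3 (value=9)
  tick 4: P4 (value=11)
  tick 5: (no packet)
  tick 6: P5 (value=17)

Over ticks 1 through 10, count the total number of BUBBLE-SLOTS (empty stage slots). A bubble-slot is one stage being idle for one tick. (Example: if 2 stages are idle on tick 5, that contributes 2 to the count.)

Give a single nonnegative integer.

Tick 1: [PARSE:P1(v=17,ok=F), VALIDATE:-, TRANSFORM:-, EMIT:-] out:-; bubbles=3
Tick 2: [PARSE:P2(v=5,ok=F), VALIDATE:P1(v=17,ok=F), TRANSFORM:-, EMIT:-] out:-; bubbles=2
Tick 3: [PARSE:P3(v=9,ok=F), VALIDATE:P2(v=5,ok=F), TRANSFORM:P1(v=0,ok=F), EMIT:-] out:-; bubbles=1
Tick 4: [PARSE:P4(v=11,ok=F), VALIDATE:P3(v=9,ok=T), TRANSFORM:P2(v=0,ok=F), EMIT:P1(v=0,ok=F)] out:-; bubbles=0
Tick 5: [PARSE:-, VALIDATE:P4(v=11,ok=F), TRANSFORM:P3(v=45,ok=T), EMIT:P2(v=0,ok=F)] out:P1(v=0); bubbles=1
Tick 6: [PARSE:P5(v=17,ok=F), VALIDATE:-, TRANSFORM:P4(v=0,ok=F), EMIT:P3(v=45,ok=T)] out:P2(v=0); bubbles=1
Tick 7: [PARSE:-, VALIDATE:P5(v=17,ok=F), TRANSFORM:-, EMIT:P4(v=0,ok=F)] out:P3(v=45); bubbles=2
Tick 8: [PARSE:-, VALIDATE:-, TRANSFORM:P5(v=0,ok=F), EMIT:-] out:P4(v=0); bubbles=3
Tick 9: [PARSE:-, VALIDATE:-, TRANSFORM:-, EMIT:P5(v=0,ok=F)] out:-; bubbles=3
Tick 10: [PARSE:-, VALIDATE:-, TRANSFORM:-, EMIT:-] out:P5(v=0); bubbles=4
Total bubble-slots: 20

Answer: 20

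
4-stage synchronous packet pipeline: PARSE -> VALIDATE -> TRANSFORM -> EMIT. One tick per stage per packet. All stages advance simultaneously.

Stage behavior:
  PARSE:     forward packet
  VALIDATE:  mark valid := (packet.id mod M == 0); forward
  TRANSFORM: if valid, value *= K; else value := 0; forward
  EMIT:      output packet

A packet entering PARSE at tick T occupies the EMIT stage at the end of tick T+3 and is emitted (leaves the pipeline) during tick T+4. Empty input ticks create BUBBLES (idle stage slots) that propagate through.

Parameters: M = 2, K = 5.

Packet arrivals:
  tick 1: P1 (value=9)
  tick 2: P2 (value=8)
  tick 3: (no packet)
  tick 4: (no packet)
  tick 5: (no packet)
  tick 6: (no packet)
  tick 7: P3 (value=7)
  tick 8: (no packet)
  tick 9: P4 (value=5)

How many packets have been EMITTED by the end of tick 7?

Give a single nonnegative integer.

Answer: 2

Derivation:
Tick 1: [PARSE:P1(v=9,ok=F), VALIDATE:-, TRANSFORM:-, EMIT:-] out:-; in:P1
Tick 2: [PARSE:P2(v=8,ok=F), VALIDATE:P1(v=9,ok=F), TRANSFORM:-, EMIT:-] out:-; in:P2
Tick 3: [PARSE:-, VALIDATE:P2(v=8,ok=T), TRANSFORM:P1(v=0,ok=F), EMIT:-] out:-; in:-
Tick 4: [PARSE:-, VALIDATE:-, TRANSFORM:P2(v=40,ok=T), EMIT:P1(v=0,ok=F)] out:-; in:-
Tick 5: [PARSE:-, VALIDATE:-, TRANSFORM:-, EMIT:P2(v=40,ok=T)] out:P1(v=0); in:-
Tick 6: [PARSE:-, VALIDATE:-, TRANSFORM:-, EMIT:-] out:P2(v=40); in:-
Tick 7: [PARSE:P3(v=7,ok=F), VALIDATE:-, TRANSFORM:-, EMIT:-] out:-; in:P3
Emitted by tick 7: ['P1', 'P2']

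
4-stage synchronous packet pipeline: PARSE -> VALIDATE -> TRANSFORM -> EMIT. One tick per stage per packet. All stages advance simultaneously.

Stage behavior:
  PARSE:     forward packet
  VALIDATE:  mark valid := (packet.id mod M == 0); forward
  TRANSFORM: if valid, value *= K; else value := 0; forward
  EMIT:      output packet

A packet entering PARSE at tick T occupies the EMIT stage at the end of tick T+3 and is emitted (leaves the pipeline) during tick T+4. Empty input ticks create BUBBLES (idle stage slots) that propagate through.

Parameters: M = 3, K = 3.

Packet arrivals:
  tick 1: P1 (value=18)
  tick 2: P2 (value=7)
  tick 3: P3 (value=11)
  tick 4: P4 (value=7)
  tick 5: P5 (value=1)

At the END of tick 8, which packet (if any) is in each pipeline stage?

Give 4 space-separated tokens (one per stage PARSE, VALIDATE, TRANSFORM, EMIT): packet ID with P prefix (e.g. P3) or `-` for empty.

Answer: - - - P5

Derivation:
Tick 1: [PARSE:P1(v=18,ok=F), VALIDATE:-, TRANSFORM:-, EMIT:-] out:-; in:P1
Tick 2: [PARSE:P2(v=7,ok=F), VALIDATE:P1(v=18,ok=F), TRANSFORM:-, EMIT:-] out:-; in:P2
Tick 3: [PARSE:P3(v=11,ok=F), VALIDATE:P2(v=7,ok=F), TRANSFORM:P1(v=0,ok=F), EMIT:-] out:-; in:P3
Tick 4: [PARSE:P4(v=7,ok=F), VALIDATE:P3(v=11,ok=T), TRANSFORM:P2(v=0,ok=F), EMIT:P1(v=0,ok=F)] out:-; in:P4
Tick 5: [PARSE:P5(v=1,ok=F), VALIDATE:P4(v=7,ok=F), TRANSFORM:P3(v=33,ok=T), EMIT:P2(v=0,ok=F)] out:P1(v=0); in:P5
Tick 6: [PARSE:-, VALIDATE:P5(v=1,ok=F), TRANSFORM:P4(v=0,ok=F), EMIT:P3(v=33,ok=T)] out:P2(v=0); in:-
Tick 7: [PARSE:-, VALIDATE:-, TRANSFORM:P5(v=0,ok=F), EMIT:P4(v=0,ok=F)] out:P3(v=33); in:-
Tick 8: [PARSE:-, VALIDATE:-, TRANSFORM:-, EMIT:P5(v=0,ok=F)] out:P4(v=0); in:-
At end of tick 8: ['-', '-', '-', 'P5']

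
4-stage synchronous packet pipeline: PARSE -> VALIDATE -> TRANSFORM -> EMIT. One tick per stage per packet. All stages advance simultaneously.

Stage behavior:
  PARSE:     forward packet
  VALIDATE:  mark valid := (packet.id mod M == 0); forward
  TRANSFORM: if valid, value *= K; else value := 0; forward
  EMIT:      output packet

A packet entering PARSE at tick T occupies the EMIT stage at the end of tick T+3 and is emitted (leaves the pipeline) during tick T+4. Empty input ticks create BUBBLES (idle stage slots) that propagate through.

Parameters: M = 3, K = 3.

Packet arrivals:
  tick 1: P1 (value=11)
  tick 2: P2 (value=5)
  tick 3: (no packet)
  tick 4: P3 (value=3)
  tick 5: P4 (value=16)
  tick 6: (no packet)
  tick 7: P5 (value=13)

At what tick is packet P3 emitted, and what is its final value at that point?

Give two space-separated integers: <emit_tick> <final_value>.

Tick 1: [PARSE:P1(v=11,ok=F), VALIDATE:-, TRANSFORM:-, EMIT:-] out:-; in:P1
Tick 2: [PARSE:P2(v=5,ok=F), VALIDATE:P1(v=11,ok=F), TRANSFORM:-, EMIT:-] out:-; in:P2
Tick 3: [PARSE:-, VALIDATE:P2(v=5,ok=F), TRANSFORM:P1(v=0,ok=F), EMIT:-] out:-; in:-
Tick 4: [PARSE:P3(v=3,ok=F), VALIDATE:-, TRANSFORM:P2(v=0,ok=F), EMIT:P1(v=0,ok=F)] out:-; in:P3
Tick 5: [PARSE:P4(v=16,ok=F), VALIDATE:P3(v=3,ok=T), TRANSFORM:-, EMIT:P2(v=0,ok=F)] out:P1(v=0); in:P4
Tick 6: [PARSE:-, VALIDATE:P4(v=16,ok=F), TRANSFORM:P3(v=9,ok=T), EMIT:-] out:P2(v=0); in:-
Tick 7: [PARSE:P5(v=13,ok=F), VALIDATE:-, TRANSFORM:P4(v=0,ok=F), EMIT:P3(v=9,ok=T)] out:-; in:P5
Tick 8: [PARSE:-, VALIDATE:P5(v=13,ok=F), TRANSFORM:-, EMIT:P4(v=0,ok=F)] out:P3(v=9); in:-
Tick 9: [PARSE:-, VALIDATE:-, TRANSFORM:P5(v=0,ok=F), EMIT:-] out:P4(v=0); in:-
Tick 10: [PARSE:-, VALIDATE:-, TRANSFORM:-, EMIT:P5(v=0,ok=F)] out:-; in:-
Tick 11: [PARSE:-, VALIDATE:-, TRANSFORM:-, EMIT:-] out:P5(v=0); in:-
P3: arrives tick 4, valid=True (id=3, id%3=0), emit tick 8, final value 9

Answer: 8 9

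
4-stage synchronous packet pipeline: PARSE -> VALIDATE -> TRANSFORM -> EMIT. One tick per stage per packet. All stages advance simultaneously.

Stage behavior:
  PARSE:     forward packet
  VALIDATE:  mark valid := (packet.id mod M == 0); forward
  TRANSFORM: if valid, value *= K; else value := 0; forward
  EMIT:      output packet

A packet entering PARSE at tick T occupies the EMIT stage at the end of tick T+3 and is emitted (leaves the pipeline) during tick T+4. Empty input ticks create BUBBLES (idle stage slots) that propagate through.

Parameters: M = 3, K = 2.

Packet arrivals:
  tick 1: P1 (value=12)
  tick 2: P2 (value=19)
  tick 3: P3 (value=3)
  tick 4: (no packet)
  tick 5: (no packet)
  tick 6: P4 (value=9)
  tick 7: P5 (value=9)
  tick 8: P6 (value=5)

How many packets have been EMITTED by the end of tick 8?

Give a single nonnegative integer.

Tick 1: [PARSE:P1(v=12,ok=F), VALIDATE:-, TRANSFORM:-, EMIT:-] out:-; in:P1
Tick 2: [PARSE:P2(v=19,ok=F), VALIDATE:P1(v=12,ok=F), TRANSFORM:-, EMIT:-] out:-; in:P2
Tick 3: [PARSE:P3(v=3,ok=F), VALIDATE:P2(v=19,ok=F), TRANSFORM:P1(v=0,ok=F), EMIT:-] out:-; in:P3
Tick 4: [PARSE:-, VALIDATE:P3(v=3,ok=T), TRANSFORM:P2(v=0,ok=F), EMIT:P1(v=0,ok=F)] out:-; in:-
Tick 5: [PARSE:-, VALIDATE:-, TRANSFORM:P3(v=6,ok=T), EMIT:P2(v=0,ok=F)] out:P1(v=0); in:-
Tick 6: [PARSE:P4(v=9,ok=F), VALIDATE:-, TRANSFORM:-, EMIT:P3(v=6,ok=T)] out:P2(v=0); in:P4
Tick 7: [PARSE:P5(v=9,ok=F), VALIDATE:P4(v=9,ok=F), TRANSFORM:-, EMIT:-] out:P3(v=6); in:P5
Tick 8: [PARSE:P6(v=5,ok=F), VALIDATE:P5(v=9,ok=F), TRANSFORM:P4(v=0,ok=F), EMIT:-] out:-; in:P6
Emitted by tick 8: ['P1', 'P2', 'P3']

Answer: 3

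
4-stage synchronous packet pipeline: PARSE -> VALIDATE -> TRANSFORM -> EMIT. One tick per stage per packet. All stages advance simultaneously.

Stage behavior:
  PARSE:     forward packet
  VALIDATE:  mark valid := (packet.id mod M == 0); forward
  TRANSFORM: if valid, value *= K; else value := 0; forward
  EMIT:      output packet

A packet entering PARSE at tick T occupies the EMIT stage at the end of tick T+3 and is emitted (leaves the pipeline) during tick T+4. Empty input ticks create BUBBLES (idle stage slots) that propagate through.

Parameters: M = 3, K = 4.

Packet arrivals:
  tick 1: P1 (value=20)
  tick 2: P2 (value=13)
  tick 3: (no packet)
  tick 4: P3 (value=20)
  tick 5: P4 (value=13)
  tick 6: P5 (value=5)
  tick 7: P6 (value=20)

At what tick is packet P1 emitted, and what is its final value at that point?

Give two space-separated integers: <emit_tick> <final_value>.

Tick 1: [PARSE:P1(v=20,ok=F), VALIDATE:-, TRANSFORM:-, EMIT:-] out:-; in:P1
Tick 2: [PARSE:P2(v=13,ok=F), VALIDATE:P1(v=20,ok=F), TRANSFORM:-, EMIT:-] out:-; in:P2
Tick 3: [PARSE:-, VALIDATE:P2(v=13,ok=F), TRANSFORM:P1(v=0,ok=F), EMIT:-] out:-; in:-
Tick 4: [PARSE:P3(v=20,ok=F), VALIDATE:-, TRANSFORM:P2(v=0,ok=F), EMIT:P1(v=0,ok=F)] out:-; in:P3
Tick 5: [PARSE:P4(v=13,ok=F), VALIDATE:P3(v=20,ok=T), TRANSFORM:-, EMIT:P2(v=0,ok=F)] out:P1(v=0); in:P4
Tick 6: [PARSE:P5(v=5,ok=F), VALIDATE:P4(v=13,ok=F), TRANSFORM:P3(v=80,ok=T), EMIT:-] out:P2(v=0); in:P5
Tick 7: [PARSE:P6(v=20,ok=F), VALIDATE:P5(v=5,ok=F), TRANSFORM:P4(v=0,ok=F), EMIT:P3(v=80,ok=T)] out:-; in:P6
Tick 8: [PARSE:-, VALIDATE:P6(v=20,ok=T), TRANSFORM:P5(v=0,ok=F), EMIT:P4(v=0,ok=F)] out:P3(v=80); in:-
Tick 9: [PARSE:-, VALIDATE:-, TRANSFORM:P6(v=80,ok=T), EMIT:P5(v=0,ok=F)] out:P4(v=0); in:-
Tick 10: [PARSE:-, VALIDATE:-, TRANSFORM:-, EMIT:P6(v=80,ok=T)] out:P5(v=0); in:-
Tick 11: [PARSE:-, VALIDATE:-, TRANSFORM:-, EMIT:-] out:P6(v=80); in:-
P1: arrives tick 1, valid=False (id=1, id%3=1), emit tick 5, final value 0

Answer: 5 0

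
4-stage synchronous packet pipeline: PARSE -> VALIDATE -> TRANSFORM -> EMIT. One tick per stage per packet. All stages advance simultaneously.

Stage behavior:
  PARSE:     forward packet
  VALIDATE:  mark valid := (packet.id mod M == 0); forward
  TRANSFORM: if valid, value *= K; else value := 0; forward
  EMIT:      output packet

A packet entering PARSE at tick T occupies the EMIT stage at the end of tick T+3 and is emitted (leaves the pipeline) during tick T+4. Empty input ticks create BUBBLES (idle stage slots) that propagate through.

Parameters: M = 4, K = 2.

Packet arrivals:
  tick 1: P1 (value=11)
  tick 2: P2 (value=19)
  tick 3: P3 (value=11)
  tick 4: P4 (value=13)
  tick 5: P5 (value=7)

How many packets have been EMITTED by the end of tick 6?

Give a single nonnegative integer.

Answer: 2

Derivation:
Tick 1: [PARSE:P1(v=11,ok=F), VALIDATE:-, TRANSFORM:-, EMIT:-] out:-; in:P1
Tick 2: [PARSE:P2(v=19,ok=F), VALIDATE:P1(v=11,ok=F), TRANSFORM:-, EMIT:-] out:-; in:P2
Tick 3: [PARSE:P3(v=11,ok=F), VALIDATE:P2(v=19,ok=F), TRANSFORM:P1(v=0,ok=F), EMIT:-] out:-; in:P3
Tick 4: [PARSE:P4(v=13,ok=F), VALIDATE:P3(v=11,ok=F), TRANSFORM:P2(v=0,ok=F), EMIT:P1(v=0,ok=F)] out:-; in:P4
Tick 5: [PARSE:P5(v=7,ok=F), VALIDATE:P4(v=13,ok=T), TRANSFORM:P3(v=0,ok=F), EMIT:P2(v=0,ok=F)] out:P1(v=0); in:P5
Tick 6: [PARSE:-, VALIDATE:P5(v=7,ok=F), TRANSFORM:P4(v=26,ok=T), EMIT:P3(v=0,ok=F)] out:P2(v=0); in:-
Emitted by tick 6: ['P1', 'P2']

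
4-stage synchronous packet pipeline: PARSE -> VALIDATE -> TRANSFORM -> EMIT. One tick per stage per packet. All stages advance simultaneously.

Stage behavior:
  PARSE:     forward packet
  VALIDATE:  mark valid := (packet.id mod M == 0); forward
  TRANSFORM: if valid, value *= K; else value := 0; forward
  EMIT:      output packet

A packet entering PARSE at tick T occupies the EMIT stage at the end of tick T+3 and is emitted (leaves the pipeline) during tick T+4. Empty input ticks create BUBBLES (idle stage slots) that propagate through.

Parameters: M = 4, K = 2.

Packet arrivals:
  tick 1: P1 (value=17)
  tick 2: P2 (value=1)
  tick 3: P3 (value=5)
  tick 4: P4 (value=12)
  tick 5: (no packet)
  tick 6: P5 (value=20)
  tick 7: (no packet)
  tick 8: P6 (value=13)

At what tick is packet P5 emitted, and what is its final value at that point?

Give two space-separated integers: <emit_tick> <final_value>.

Answer: 10 0

Derivation:
Tick 1: [PARSE:P1(v=17,ok=F), VALIDATE:-, TRANSFORM:-, EMIT:-] out:-; in:P1
Tick 2: [PARSE:P2(v=1,ok=F), VALIDATE:P1(v=17,ok=F), TRANSFORM:-, EMIT:-] out:-; in:P2
Tick 3: [PARSE:P3(v=5,ok=F), VALIDATE:P2(v=1,ok=F), TRANSFORM:P1(v=0,ok=F), EMIT:-] out:-; in:P3
Tick 4: [PARSE:P4(v=12,ok=F), VALIDATE:P3(v=5,ok=F), TRANSFORM:P2(v=0,ok=F), EMIT:P1(v=0,ok=F)] out:-; in:P4
Tick 5: [PARSE:-, VALIDATE:P4(v=12,ok=T), TRANSFORM:P3(v=0,ok=F), EMIT:P2(v=0,ok=F)] out:P1(v=0); in:-
Tick 6: [PARSE:P5(v=20,ok=F), VALIDATE:-, TRANSFORM:P4(v=24,ok=T), EMIT:P3(v=0,ok=F)] out:P2(v=0); in:P5
Tick 7: [PARSE:-, VALIDATE:P5(v=20,ok=F), TRANSFORM:-, EMIT:P4(v=24,ok=T)] out:P3(v=0); in:-
Tick 8: [PARSE:P6(v=13,ok=F), VALIDATE:-, TRANSFORM:P5(v=0,ok=F), EMIT:-] out:P4(v=24); in:P6
Tick 9: [PARSE:-, VALIDATE:P6(v=13,ok=F), TRANSFORM:-, EMIT:P5(v=0,ok=F)] out:-; in:-
Tick 10: [PARSE:-, VALIDATE:-, TRANSFORM:P6(v=0,ok=F), EMIT:-] out:P5(v=0); in:-
Tick 11: [PARSE:-, VALIDATE:-, TRANSFORM:-, EMIT:P6(v=0,ok=F)] out:-; in:-
Tick 12: [PARSE:-, VALIDATE:-, TRANSFORM:-, EMIT:-] out:P6(v=0); in:-
P5: arrives tick 6, valid=False (id=5, id%4=1), emit tick 10, final value 0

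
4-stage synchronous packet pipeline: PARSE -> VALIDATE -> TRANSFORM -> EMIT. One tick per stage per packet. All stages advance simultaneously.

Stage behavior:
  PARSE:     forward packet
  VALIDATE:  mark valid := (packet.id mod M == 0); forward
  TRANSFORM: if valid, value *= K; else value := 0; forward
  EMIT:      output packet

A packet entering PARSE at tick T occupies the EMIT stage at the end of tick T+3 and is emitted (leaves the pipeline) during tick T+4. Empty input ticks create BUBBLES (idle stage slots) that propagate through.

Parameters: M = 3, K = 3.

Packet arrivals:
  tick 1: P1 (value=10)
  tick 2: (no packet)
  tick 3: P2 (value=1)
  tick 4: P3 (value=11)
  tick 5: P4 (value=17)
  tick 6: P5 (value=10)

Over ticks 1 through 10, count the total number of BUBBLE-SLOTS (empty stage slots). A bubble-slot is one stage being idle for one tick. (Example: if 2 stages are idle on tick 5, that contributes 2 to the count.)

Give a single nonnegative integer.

Tick 1: [PARSE:P1(v=10,ok=F), VALIDATE:-, TRANSFORM:-, EMIT:-] out:-; bubbles=3
Tick 2: [PARSE:-, VALIDATE:P1(v=10,ok=F), TRANSFORM:-, EMIT:-] out:-; bubbles=3
Tick 3: [PARSE:P2(v=1,ok=F), VALIDATE:-, TRANSFORM:P1(v=0,ok=F), EMIT:-] out:-; bubbles=2
Tick 4: [PARSE:P3(v=11,ok=F), VALIDATE:P2(v=1,ok=F), TRANSFORM:-, EMIT:P1(v=0,ok=F)] out:-; bubbles=1
Tick 5: [PARSE:P4(v=17,ok=F), VALIDATE:P3(v=11,ok=T), TRANSFORM:P2(v=0,ok=F), EMIT:-] out:P1(v=0); bubbles=1
Tick 6: [PARSE:P5(v=10,ok=F), VALIDATE:P4(v=17,ok=F), TRANSFORM:P3(v=33,ok=T), EMIT:P2(v=0,ok=F)] out:-; bubbles=0
Tick 7: [PARSE:-, VALIDATE:P5(v=10,ok=F), TRANSFORM:P4(v=0,ok=F), EMIT:P3(v=33,ok=T)] out:P2(v=0); bubbles=1
Tick 8: [PARSE:-, VALIDATE:-, TRANSFORM:P5(v=0,ok=F), EMIT:P4(v=0,ok=F)] out:P3(v=33); bubbles=2
Tick 9: [PARSE:-, VALIDATE:-, TRANSFORM:-, EMIT:P5(v=0,ok=F)] out:P4(v=0); bubbles=3
Tick 10: [PARSE:-, VALIDATE:-, TRANSFORM:-, EMIT:-] out:P5(v=0); bubbles=4
Total bubble-slots: 20

Answer: 20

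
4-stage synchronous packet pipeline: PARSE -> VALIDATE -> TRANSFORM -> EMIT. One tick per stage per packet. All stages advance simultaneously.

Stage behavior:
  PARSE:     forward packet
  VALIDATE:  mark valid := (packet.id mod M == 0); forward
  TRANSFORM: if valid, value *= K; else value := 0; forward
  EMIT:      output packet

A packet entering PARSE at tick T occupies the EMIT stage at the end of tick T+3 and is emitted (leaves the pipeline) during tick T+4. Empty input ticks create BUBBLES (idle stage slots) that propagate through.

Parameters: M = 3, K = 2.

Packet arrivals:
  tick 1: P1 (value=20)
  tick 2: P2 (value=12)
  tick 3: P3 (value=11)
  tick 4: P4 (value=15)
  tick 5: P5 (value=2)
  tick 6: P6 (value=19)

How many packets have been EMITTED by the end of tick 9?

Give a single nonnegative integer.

Tick 1: [PARSE:P1(v=20,ok=F), VALIDATE:-, TRANSFORM:-, EMIT:-] out:-; in:P1
Tick 2: [PARSE:P2(v=12,ok=F), VALIDATE:P1(v=20,ok=F), TRANSFORM:-, EMIT:-] out:-; in:P2
Tick 3: [PARSE:P3(v=11,ok=F), VALIDATE:P2(v=12,ok=F), TRANSFORM:P1(v=0,ok=F), EMIT:-] out:-; in:P3
Tick 4: [PARSE:P4(v=15,ok=F), VALIDATE:P3(v=11,ok=T), TRANSFORM:P2(v=0,ok=F), EMIT:P1(v=0,ok=F)] out:-; in:P4
Tick 5: [PARSE:P5(v=2,ok=F), VALIDATE:P4(v=15,ok=F), TRANSFORM:P3(v=22,ok=T), EMIT:P2(v=0,ok=F)] out:P1(v=0); in:P5
Tick 6: [PARSE:P6(v=19,ok=F), VALIDATE:P5(v=2,ok=F), TRANSFORM:P4(v=0,ok=F), EMIT:P3(v=22,ok=T)] out:P2(v=0); in:P6
Tick 7: [PARSE:-, VALIDATE:P6(v=19,ok=T), TRANSFORM:P5(v=0,ok=F), EMIT:P4(v=0,ok=F)] out:P3(v=22); in:-
Tick 8: [PARSE:-, VALIDATE:-, TRANSFORM:P6(v=38,ok=T), EMIT:P5(v=0,ok=F)] out:P4(v=0); in:-
Tick 9: [PARSE:-, VALIDATE:-, TRANSFORM:-, EMIT:P6(v=38,ok=T)] out:P5(v=0); in:-
Emitted by tick 9: ['P1', 'P2', 'P3', 'P4', 'P5']

Answer: 5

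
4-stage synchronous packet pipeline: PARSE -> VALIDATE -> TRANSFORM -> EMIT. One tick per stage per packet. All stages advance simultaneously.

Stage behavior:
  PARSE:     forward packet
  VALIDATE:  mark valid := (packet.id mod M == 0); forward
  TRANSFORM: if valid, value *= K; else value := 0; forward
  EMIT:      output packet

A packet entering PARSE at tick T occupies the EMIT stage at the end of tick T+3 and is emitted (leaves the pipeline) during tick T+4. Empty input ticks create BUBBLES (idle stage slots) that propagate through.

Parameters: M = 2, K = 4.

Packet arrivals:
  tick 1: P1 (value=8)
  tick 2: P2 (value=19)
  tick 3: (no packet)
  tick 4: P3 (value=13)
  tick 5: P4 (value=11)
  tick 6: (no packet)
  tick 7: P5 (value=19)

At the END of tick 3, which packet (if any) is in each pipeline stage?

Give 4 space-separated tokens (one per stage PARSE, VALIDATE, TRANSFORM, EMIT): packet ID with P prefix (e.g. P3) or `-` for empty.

Answer: - P2 P1 -

Derivation:
Tick 1: [PARSE:P1(v=8,ok=F), VALIDATE:-, TRANSFORM:-, EMIT:-] out:-; in:P1
Tick 2: [PARSE:P2(v=19,ok=F), VALIDATE:P1(v=8,ok=F), TRANSFORM:-, EMIT:-] out:-; in:P2
Tick 3: [PARSE:-, VALIDATE:P2(v=19,ok=T), TRANSFORM:P1(v=0,ok=F), EMIT:-] out:-; in:-
At end of tick 3: ['-', 'P2', 'P1', '-']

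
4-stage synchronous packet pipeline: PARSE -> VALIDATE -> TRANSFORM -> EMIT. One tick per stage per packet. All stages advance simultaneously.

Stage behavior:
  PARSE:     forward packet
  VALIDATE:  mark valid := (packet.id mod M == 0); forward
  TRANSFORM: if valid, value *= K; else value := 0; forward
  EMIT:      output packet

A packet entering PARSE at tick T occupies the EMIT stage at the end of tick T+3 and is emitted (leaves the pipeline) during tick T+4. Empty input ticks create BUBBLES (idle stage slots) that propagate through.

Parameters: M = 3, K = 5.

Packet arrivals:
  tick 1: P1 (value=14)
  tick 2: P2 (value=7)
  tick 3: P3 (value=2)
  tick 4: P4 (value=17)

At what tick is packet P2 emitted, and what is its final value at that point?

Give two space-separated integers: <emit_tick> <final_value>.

Tick 1: [PARSE:P1(v=14,ok=F), VALIDATE:-, TRANSFORM:-, EMIT:-] out:-; in:P1
Tick 2: [PARSE:P2(v=7,ok=F), VALIDATE:P1(v=14,ok=F), TRANSFORM:-, EMIT:-] out:-; in:P2
Tick 3: [PARSE:P3(v=2,ok=F), VALIDATE:P2(v=7,ok=F), TRANSFORM:P1(v=0,ok=F), EMIT:-] out:-; in:P3
Tick 4: [PARSE:P4(v=17,ok=F), VALIDATE:P3(v=2,ok=T), TRANSFORM:P2(v=0,ok=F), EMIT:P1(v=0,ok=F)] out:-; in:P4
Tick 5: [PARSE:-, VALIDATE:P4(v=17,ok=F), TRANSFORM:P3(v=10,ok=T), EMIT:P2(v=0,ok=F)] out:P1(v=0); in:-
Tick 6: [PARSE:-, VALIDATE:-, TRANSFORM:P4(v=0,ok=F), EMIT:P3(v=10,ok=T)] out:P2(v=0); in:-
Tick 7: [PARSE:-, VALIDATE:-, TRANSFORM:-, EMIT:P4(v=0,ok=F)] out:P3(v=10); in:-
Tick 8: [PARSE:-, VALIDATE:-, TRANSFORM:-, EMIT:-] out:P4(v=0); in:-
P2: arrives tick 2, valid=False (id=2, id%3=2), emit tick 6, final value 0

Answer: 6 0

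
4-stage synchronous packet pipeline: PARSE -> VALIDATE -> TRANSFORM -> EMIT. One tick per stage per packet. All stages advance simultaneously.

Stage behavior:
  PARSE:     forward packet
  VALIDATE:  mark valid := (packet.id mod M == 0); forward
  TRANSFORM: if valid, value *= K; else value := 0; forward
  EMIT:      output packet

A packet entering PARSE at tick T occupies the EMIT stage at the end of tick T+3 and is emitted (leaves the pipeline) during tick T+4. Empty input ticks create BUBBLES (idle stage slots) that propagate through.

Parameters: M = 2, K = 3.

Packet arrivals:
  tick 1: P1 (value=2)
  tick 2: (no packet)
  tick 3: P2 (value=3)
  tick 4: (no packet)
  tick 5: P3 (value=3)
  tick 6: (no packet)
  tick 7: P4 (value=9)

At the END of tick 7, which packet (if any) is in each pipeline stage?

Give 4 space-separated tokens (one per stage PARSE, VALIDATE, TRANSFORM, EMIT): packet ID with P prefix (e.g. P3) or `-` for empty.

Tick 1: [PARSE:P1(v=2,ok=F), VALIDATE:-, TRANSFORM:-, EMIT:-] out:-; in:P1
Tick 2: [PARSE:-, VALIDATE:P1(v=2,ok=F), TRANSFORM:-, EMIT:-] out:-; in:-
Tick 3: [PARSE:P2(v=3,ok=F), VALIDATE:-, TRANSFORM:P1(v=0,ok=F), EMIT:-] out:-; in:P2
Tick 4: [PARSE:-, VALIDATE:P2(v=3,ok=T), TRANSFORM:-, EMIT:P1(v=0,ok=F)] out:-; in:-
Tick 5: [PARSE:P3(v=3,ok=F), VALIDATE:-, TRANSFORM:P2(v=9,ok=T), EMIT:-] out:P1(v=0); in:P3
Tick 6: [PARSE:-, VALIDATE:P3(v=3,ok=F), TRANSFORM:-, EMIT:P2(v=9,ok=T)] out:-; in:-
Tick 7: [PARSE:P4(v=9,ok=F), VALIDATE:-, TRANSFORM:P3(v=0,ok=F), EMIT:-] out:P2(v=9); in:P4
At end of tick 7: ['P4', '-', 'P3', '-']

Answer: P4 - P3 -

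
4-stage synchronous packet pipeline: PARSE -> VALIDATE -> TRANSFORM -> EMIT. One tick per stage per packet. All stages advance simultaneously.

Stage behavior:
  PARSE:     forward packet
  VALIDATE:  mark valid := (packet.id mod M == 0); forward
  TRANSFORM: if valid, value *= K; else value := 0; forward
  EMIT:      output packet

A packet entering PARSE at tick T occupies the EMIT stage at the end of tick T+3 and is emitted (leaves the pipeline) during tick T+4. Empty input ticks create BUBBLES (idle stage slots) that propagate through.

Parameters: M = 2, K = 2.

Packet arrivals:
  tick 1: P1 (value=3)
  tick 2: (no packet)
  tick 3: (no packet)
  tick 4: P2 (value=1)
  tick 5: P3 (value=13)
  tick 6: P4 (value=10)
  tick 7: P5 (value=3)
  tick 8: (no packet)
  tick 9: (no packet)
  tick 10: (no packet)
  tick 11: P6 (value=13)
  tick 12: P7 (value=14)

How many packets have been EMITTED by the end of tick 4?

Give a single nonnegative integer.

Tick 1: [PARSE:P1(v=3,ok=F), VALIDATE:-, TRANSFORM:-, EMIT:-] out:-; in:P1
Tick 2: [PARSE:-, VALIDATE:P1(v=3,ok=F), TRANSFORM:-, EMIT:-] out:-; in:-
Tick 3: [PARSE:-, VALIDATE:-, TRANSFORM:P1(v=0,ok=F), EMIT:-] out:-; in:-
Tick 4: [PARSE:P2(v=1,ok=F), VALIDATE:-, TRANSFORM:-, EMIT:P1(v=0,ok=F)] out:-; in:P2
Emitted by tick 4: []

Answer: 0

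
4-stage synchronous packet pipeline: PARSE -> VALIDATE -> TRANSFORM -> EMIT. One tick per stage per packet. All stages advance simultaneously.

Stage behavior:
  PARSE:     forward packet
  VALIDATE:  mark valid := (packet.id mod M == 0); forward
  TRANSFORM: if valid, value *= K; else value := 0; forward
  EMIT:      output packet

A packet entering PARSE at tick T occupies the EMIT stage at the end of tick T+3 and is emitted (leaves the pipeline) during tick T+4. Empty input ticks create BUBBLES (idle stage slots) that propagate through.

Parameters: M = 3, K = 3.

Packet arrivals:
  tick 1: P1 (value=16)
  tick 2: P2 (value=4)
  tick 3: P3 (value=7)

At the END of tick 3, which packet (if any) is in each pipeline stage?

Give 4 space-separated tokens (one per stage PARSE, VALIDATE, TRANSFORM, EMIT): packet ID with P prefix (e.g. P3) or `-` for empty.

Tick 1: [PARSE:P1(v=16,ok=F), VALIDATE:-, TRANSFORM:-, EMIT:-] out:-; in:P1
Tick 2: [PARSE:P2(v=4,ok=F), VALIDATE:P1(v=16,ok=F), TRANSFORM:-, EMIT:-] out:-; in:P2
Tick 3: [PARSE:P3(v=7,ok=F), VALIDATE:P2(v=4,ok=F), TRANSFORM:P1(v=0,ok=F), EMIT:-] out:-; in:P3
At end of tick 3: ['P3', 'P2', 'P1', '-']

Answer: P3 P2 P1 -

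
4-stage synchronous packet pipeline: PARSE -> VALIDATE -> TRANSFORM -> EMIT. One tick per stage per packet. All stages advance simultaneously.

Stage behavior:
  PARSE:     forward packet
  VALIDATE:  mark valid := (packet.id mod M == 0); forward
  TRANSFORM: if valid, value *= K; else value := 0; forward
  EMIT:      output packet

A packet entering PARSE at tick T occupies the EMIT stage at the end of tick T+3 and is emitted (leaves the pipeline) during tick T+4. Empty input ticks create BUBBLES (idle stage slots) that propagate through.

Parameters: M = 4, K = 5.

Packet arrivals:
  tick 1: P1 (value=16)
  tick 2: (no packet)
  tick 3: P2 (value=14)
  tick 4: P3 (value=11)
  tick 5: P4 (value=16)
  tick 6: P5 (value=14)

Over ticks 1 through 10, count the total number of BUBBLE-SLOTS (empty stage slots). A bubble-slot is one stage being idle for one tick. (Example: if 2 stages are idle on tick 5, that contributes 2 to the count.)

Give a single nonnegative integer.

Tick 1: [PARSE:P1(v=16,ok=F), VALIDATE:-, TRANSFORM:-, EMIT:-] out:-; bubbles=3
Tick 2: [PARSE:-, VALIDATE:P1(v=16,ok=F), TRANSFORM:-, EMIT:-] out:-; bubbles=3
Tick 3: [PARSE:P2(v=14,ok=F), VALIDATE:-, TRANSFORM:P1(v=0,ok=F), EMIT:-] out:-; bubbles=2
Tick 4: [PARSE:P3(v=11,ok=F), VALIDATE:P2(v=14,ok=F), TRANSFORM:-, EMIT:P1(v=0,ok=F)] out:-; bubbles=1
Tick 5: [PARSE:P4(v=16,ok=F), VALIDATE:P3(v=11,ok=F), TRANSFORM:P2(v=0,ok=F), EMIT:-] out:P1(v=0); bubbles=1
Tick 6: [PARSE:P5(v=14,ok=F), VALIDATE:P4(v=16,ok=T), TRANSFORM:P3(v=0,ok=F), EMIT:P2(v=0,ok=F)] out:-; bubbles=0
Tick 7: [PARSE:-, VALIDATE:P5(v=14,ok=F), TRANSFORM:P4(v=80,ok=T), EMIT:P3(v=0,ok=F)] out:P2(v=0); bubbles=1
Tick 8: [PARSE:-, VALIDATE:-, TRANSFORM:P5(v=0,ok=F), EMIT:P4(v=80,ok=T)] out:P3(v=0); bubbles=2
Tick 9: [PARSE:-, VALIDATE:-, TRANSFORM:-, EMIT:P5(v=0,ok=F)] out:P4(v=80); bubbles=3
Tick 10: [PARSE:-, VALIDATE:-, TRANSFORM:-, EMIT:-] out:P5(v=0); bubbles=4
Total bubble-slots: 20

Answer: 20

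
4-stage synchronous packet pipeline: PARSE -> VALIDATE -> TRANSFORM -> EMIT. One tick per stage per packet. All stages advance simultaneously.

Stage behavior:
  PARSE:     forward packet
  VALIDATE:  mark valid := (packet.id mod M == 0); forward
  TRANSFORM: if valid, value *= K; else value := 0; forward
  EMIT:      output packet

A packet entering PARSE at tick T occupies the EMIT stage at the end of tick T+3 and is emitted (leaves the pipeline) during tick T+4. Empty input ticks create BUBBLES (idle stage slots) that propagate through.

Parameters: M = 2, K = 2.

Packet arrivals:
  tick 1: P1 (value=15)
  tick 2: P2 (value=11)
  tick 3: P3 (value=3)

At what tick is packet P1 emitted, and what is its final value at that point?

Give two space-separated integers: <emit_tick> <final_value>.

Answer: 5 0

Derivation:
Tick 1: [PARSE:P1(v=15,ok=F), VALIDATE:-, TRANSFORM:-, EMIT:-] out:-; in:P1
Tick 2: [PARSE:P2(v=11,ok=F), VALIDATE:P1(v=15,ok=F), TRANSFORM:-, EMIT:-] out:-; in:P2
Tick 3: [PARSE:P3(v=3,ok=F), VALIDATE:P2(v=11,ok=T), TRANSFORM:P1(v=0,ok=F), EMIT:-] out:-; in:P3
Tick 4: [PARSE:-, VALIDATE:P3(v=3,ok=F), TRANSFORM:P2(v=22,ok=T), EMIT:P1(v=0,ok=F)] out:-; in:-
Tick 5: [PARSE:-, VALIDATE:-, TRANSFORM:P3(v=0,ok=F), EMIT:P2(v=22,ok=T)] out:P1(v=0); in:-
Tick 6: [PARSE:-, VALIDATE:-, TRANSFORM:-, EMIT:P3(v=0,ok=F)] out:P2(v=22); in:-
Tick 7: [PARSE:-, VALIDATE:-, TRANSFORM:-, EMIT:-] out:P3(v=0); in:-
P1: arrives tick 1, valid=False (id=1, id%2=1), emit tick 5, final value 0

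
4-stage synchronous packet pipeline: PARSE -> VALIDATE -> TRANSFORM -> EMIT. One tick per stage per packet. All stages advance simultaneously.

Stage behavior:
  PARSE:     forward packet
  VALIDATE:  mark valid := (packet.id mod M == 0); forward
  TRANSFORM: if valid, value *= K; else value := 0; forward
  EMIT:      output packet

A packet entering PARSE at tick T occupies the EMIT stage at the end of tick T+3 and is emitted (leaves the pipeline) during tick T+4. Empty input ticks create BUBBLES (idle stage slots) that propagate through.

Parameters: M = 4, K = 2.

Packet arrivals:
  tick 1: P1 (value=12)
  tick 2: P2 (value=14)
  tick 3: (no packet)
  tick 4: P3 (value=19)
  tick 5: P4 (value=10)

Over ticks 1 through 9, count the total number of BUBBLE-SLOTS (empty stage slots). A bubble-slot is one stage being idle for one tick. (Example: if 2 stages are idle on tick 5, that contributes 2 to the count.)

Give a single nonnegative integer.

Tick 1: [PARSE:P1(v=12,ok=F), VALIDATE:-, TRANSFORM:-, EMIT:-] out:-; bubbles=3
Tick 2: [PARSE:P2(v=14,ok=F), VALIDATE:P1(v=12,ok=F), TRANSFORM:-, EMIT:-] out:-; bubbles=2
Tick 3: [PARSE:-, VALIDATE:P2(v=14,ok=F), TRANSFORM:P1(v=0,ok=F), EMIT:-] out:-; bubbles=2
Tick 4: [PARSE:P3(v=19,ok=F), VALIDATE:-, TRANSFORM:P2(v=0,ok=F), EMIT:P1(v=0,ok=F)] out:-; bubbles=1
Tick 5: [PARSE:P4(v=10,ok=F), VALIDATE:P3(v=19,ok=F), TRANSFORM:-, EMIT:P2(v=0,ok=F)] out:P1(v=0); bubbles=1
Tick 6: [PARSE:-, VALIDATE:P4(v=10,ok=T), TRANSFORM:P3(v=0,ok=F), EMIT:-] out:P2(v=0); bubbles=2
Tick 7: [PARSE:-, VALIDATE:-, TRANSFORM:P4(v=20,ok=T), EMIT:P3(v=0,ok=F)] out:-; bubbles=2
Tick 8: [PARSE:-, VALIDATE:-, TRANSFORM:-, EMIT:P4(v=20,ok=T)] out:P3(v=0); bubbles=3
Tick 9: [PARSE:-, VALIDATE:-, TRANSFORM:-, EMIT:-] out:P4(v=20); bubbles=4
Total bubble-slots: 20

Answer: 20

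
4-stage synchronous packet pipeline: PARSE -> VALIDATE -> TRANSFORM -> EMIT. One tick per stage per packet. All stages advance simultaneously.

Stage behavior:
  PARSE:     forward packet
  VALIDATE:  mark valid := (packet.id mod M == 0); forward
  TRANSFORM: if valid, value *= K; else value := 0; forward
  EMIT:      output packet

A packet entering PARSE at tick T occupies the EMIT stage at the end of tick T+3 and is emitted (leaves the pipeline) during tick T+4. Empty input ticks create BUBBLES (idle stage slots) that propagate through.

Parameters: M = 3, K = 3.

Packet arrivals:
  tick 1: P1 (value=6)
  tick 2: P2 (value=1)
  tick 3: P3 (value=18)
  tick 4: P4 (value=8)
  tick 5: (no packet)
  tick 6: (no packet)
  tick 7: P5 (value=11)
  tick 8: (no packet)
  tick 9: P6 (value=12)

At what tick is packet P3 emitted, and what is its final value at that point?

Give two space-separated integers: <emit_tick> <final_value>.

Answer: 7 54

Derivation:
Tick 1: [PARSE:P1(v=6,ok=F), VALIDATE:-, TRANSFORM:-, EMIT:-] out:-; in:P1
Tick 2: [PARSE:P2(v=1,ok=F), VALIDATE:P1(v=6,ok=F), TRANSFORM:-, EMIT:-] out:-; in:P2
Tick 3: [PARSE:P3(v=18,ok=F), VALIDATE:P2(v=1,ok=F), TRANSFORM:P1(v=0,ok=F), EMIT:-] out:-; in:P3
Tick 4: [PARSE:P4(v=8,ok=F), VALIDATE:P3(v=18,ok=T), TRANSFORM:P2(v=0,ok=F), EMIT:P1(v=0,ok=F)] out:-; in:P4
Tick 5: [PARSE:-, VALIDATE:P4(v=8,ok=F), TRANSFORM:P3(v=54,ok=T), EMIT:P2(v=0,ok=F)] out:P1(v=0); in:-
Tick 6: [PARSE:-, VALIDATE:-, TRANSFORM:P4(v=0,ok=F), EMIT:P3(v=54,ok=T)] out:P2(v=0); in:-
Tick 7: [PARSE:P5(v=11,ok=F), VALIDATE:-, TRANSFORM:-, EMIT:P4(v=0,ok=F)] out:P3(v=54); in:P5
Tick 8: [PARSE:-, VALIDATE:P5(v=11,ok=F), TRANSFORM:-, EMIT:-] out:P4(v=0); in:-
Tick 9: [PARSE:P6(v=12,ok=F), VALIDATE:-, TRANSFORM:P5(v=0,ok=F), EMIT:-] out:-; in:P6
Tick 10: [PARSE:-, VALIDATE:P6(v=12,ok=T), TRANSFORM:-, EMIT:P5(v=0,ok=F)] out:-; in:-
Tick 11: [PARSE:-, VALIDATE:-, TRANSFORM:P6(v=36,ok=T), EMIT:-] out:P5(v=0); in:-
Tick 12: [PARSE:-, VALIDATE:-, TRANSFORM:-, EMIT:P6(v=36,ok=T)] out:-; in:-
Tick 13: [PARSE:-, VALIDATE:-, TRANSFORM:-, EMIT:-] out:P6(v=36); in:-
P3: arrives tick 3, valid=True (id=3, id%3=0), emit tick 7, final value 54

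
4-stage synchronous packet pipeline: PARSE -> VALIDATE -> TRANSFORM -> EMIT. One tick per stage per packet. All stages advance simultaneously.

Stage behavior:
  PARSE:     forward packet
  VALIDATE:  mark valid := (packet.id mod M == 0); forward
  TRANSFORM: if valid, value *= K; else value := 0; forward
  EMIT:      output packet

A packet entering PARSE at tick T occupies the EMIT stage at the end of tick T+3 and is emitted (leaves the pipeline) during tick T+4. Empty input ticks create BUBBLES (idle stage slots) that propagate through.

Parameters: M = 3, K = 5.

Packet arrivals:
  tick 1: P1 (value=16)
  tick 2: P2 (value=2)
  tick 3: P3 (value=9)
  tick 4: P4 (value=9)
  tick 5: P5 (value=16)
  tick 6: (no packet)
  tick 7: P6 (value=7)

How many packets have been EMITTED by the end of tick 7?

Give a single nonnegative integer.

Tick 1: [PARSE:P1(v=16,ok=F), VALIDATE:-, TRANSFORM:-, EMIT:-] out:-; in:P1
Tick 2: [PARSE:P2(v=2,ok=F), VALIDATE:P1(v=16,ok=F), TRANSFORM:-, EMIT:-] out:-; in:P2
Tick 3: [PARSE:P3(v=9,ok=F), VALIDATE:P2(v=2,ok=F), TRANSFORM:P1(v=0,ok=F), EMIT:-] out:-; in:P3
Tick 4: [PARSE:P4(v=9,ok=F), VALIDATE:P3(v=9,ok=T), TRANSFORM:P2(v=0,ok=F), EMIT:P1(v=0,ok=F)] out:-; in:P4
Tick 5: [PARSE:P5(v=16,ok=F), VALIDATE:P4(v=9,ok=F), TRANSFORM:P3(v=45,ok=T), EMIT:P2(v=0,ok=F)] out:P1(v=0); in:P5
Tick 6: [PARSE:-, VALIDATE:P5(v=16,ok=F), TRANSFORM:P4(v=0,ok=F), EMIT:P3(v=45,ok=T)] out:P2(v=0); in:-
Tick 7: [PARSE:P6(v=7,ok=F), VALIDATE:-, TRANSFORM:P5(v=0,ok=F), EMIT:P4(v=0,ok=F)] out:P3(v=45); in:P6
Emitted by tick 7: ['P1', 'P2', 'P3']

Answer: 3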